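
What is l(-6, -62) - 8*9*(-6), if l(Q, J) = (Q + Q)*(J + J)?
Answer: 1920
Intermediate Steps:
l(Q, J) = 4*J*Q (l(Q, J) = (2*Q)*(2*J) = 4*J*Q)
l(-6, -62) - 8*9*(-6) = 4*(-62)*(-6) - 8*9*(-6) = 1488 - 72*(-6) = 1488 + 432 = 1920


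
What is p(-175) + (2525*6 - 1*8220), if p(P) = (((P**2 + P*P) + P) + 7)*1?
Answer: 68012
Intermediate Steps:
p(P) = 7 + P + 2*P**2 (p(P) = (((P**2 + P**2) + P) + 7)*1 = ((2*P**2 + P) + 7)*1 = ((P + 2*P**2) + 7)*1 = (7 + P + 2*P**2)*1 = 7 + P + 2*P**2)
p(-175) + (2525*6 - 1*8220) = (7 - 175 + 2*(-175)**2) + (2525*6 - 1*8220) = (7 - 175 + 2*30625) + (15150 - 8220) = (7 - 175 + 61250) + 6930 = 61082 + 6930 = 68012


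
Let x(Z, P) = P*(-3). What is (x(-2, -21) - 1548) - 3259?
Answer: -4744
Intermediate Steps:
x(Z, P) = -3*P
(x(-2, -21) - 1548) - 3259 = (-3*(-21) - 1548) - 3259 = (63 - 1548) - 3259 = -1485 - 3259 = -4744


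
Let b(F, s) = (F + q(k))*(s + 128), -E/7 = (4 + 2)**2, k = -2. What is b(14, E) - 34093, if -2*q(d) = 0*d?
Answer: -35829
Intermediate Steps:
E = -252 (E = -7*(4 + 2)**2 = -7*6**2 = -7*36 = -252)
q(d) = 0 (q(d) = -0*d = -1/2*0 = 0)
b(F, s) = F*(128 + s) (b(F, s) = (F + 0)*(s + 128) = F*(128 + s))
b(14, E) - 34093 = 14*(128 - 252) - 34093 = 14*(-124) - 34093 = -1736 - 34093 = -35829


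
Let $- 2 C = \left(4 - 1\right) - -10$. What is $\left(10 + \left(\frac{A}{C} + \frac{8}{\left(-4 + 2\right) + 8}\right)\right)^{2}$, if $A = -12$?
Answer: $\frac{264196}{1521} \approx 173.7$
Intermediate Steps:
$C = - \frac{13}{2}$ ($C = - \frac{\left(4 - 1\right) - -10}{2} = - \frac{3 + 10}{2} = \left(- \frac{1}{2}\right) 13 = - \frac{13}{2} \approx -6.5$)
$\left(10 + \left(\frac{A}{C} + \frac{8}{\left(-4 + 2\right) + 8}\right)\right)^{2} = \left(10 + \left(- \frac{12}{- \frac{13}{2}} + \frac{8}{\left(-4 + 2\right) + 8}\right)\right)^{2} = \left(10 + \left(\left(-12\right) \left(- \frac{2}{13}\right) + \frac{8}{-2 + 8}\right)\right)^{2} = \left(10 + \left(\frac{24}{13} + \frac{8}{6}\right)\right)^{2} = \left(10 + \left(\frac{24}{13} + 8 \cdot \frac{1}{6}\right)\right)^{2} = \left(10 + \left(\frac{24}{13} + \frac{4}{3}\right)\right)^{2} = \left(10 + \frac{124}{39}\right)^{2} = \left(\frac{514}{39}\right)^{2} = \frac{264196}{1521}$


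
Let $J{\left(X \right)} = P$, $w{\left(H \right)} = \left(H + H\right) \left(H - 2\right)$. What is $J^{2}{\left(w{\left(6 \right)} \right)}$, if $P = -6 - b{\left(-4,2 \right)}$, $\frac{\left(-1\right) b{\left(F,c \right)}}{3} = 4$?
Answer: $36$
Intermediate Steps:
$b{\left(F,c \right)} = -12$ ($b{\left(F,c \right)} = \left(-3\right) 4 = -12$)
$w{\left(H \right)} = 2 H \left(-2 + H\right)$
$P = 6$ ($P = -6 - -12 = -6 + 12 = 6$)
$J{\left(X \right)} = 6$
$J^{2}{\left(w{\left(6 \right)} \right)} = 6^{2} = 36$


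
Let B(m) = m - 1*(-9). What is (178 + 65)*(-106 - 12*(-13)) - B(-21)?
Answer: 12162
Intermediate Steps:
B(m) = 9 + m (B(m) = m + 9 = 9 + m)
(178 + 65)*(-106 - 12*(-13)) - B(-21) = (178 + 65)*(-106 - 12*(-13)) - (9 - 21) = 243*(-106 + 156) - 1*(-12) = 243*50 + 12 = 12150 + 12 = 12162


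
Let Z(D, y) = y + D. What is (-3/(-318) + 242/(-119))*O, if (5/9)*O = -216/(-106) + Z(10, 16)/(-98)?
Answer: -1057755591/163792790 ≈ -6.4579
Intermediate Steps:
Z(D, y) = D + y
O = 41427/12985 (O = 9*(-216/(-106) + (10 + 16)/(-98))/5 = 9*(-216*(-1/106) + 26*(-1/98))/5 = 9*(108/53 - 13/49)/5 = (9/5)*(4603/2597) = 41427/12985 ≈ 3.1904)
(-3/(-318) + 242/(-119))*O = (-3/(-318) + 242/(-119))*(41427/12985) = (-3*(-1/318) + 242*(-1/119))*(41427/12985) = (1/106 - 242/119)*(41427/12985) = -25533/12614*41427/12985 = -1057755591/163792790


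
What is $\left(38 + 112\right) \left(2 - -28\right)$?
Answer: $4500$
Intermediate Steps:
$\left(38 + 112\right) \left(2 - -28\right) = 150 \left(2 + 28\right) = 150 \cdot 30 = 4500$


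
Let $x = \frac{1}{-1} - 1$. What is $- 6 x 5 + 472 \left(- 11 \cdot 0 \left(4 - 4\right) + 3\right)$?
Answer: $1476$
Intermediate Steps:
$x = -2$ ($x = -1 - 1 = -2$)
$- 6 x 5 + 472 \left(- 11 \cdot 0 \left(4 - 4\right) + 3\right) = \left(-6\right) \left(-2\right) 5 + 472 \left(- 11 \cdot 0 \left(4 - 4\right) + 3\right) = 12 \cdot 5 + 472 \left(- 11 \cdot 0 \cdot 0 + 3\right) = 60 + 472 \left(\left(-11\right) 0 + 3\right) = 60 + 472 \left(0 + 3\right) = 60 + 472 \cdot 3 = 60 + 1416 = 1476$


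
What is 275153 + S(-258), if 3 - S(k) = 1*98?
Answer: 275058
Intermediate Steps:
S(k) = -95 (S(k) = 3 - 98 = -95)
275153 + S(-258) = 275153 - 95 = 275058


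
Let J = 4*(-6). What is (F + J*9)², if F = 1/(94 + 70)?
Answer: 1254788929/26896 ≈ 46653.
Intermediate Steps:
J = -24
F = 1/164 ≈ 0.0060976
(F + J*9)² = (1/164 - 24*9)² = (1/164 - 216)² = (-35423/164)² = 1254788929/26896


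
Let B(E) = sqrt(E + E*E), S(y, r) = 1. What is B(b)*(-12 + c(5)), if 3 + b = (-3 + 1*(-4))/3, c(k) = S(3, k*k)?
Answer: -44*sqrt(13)/3 ≈ -52.881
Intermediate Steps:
c(k) = 1
b = -16/3 (b = -3 + (-3 + 1*(-4))/3 = -3 + (-3 - 4)/3 = -3 + (1/3)*(-7) = -3 - 7/3 = -16/3 ≈ -5.3333)
B(E) = sqrt(E + E**2)
B(b)*(-12 + c(5)) = sqrt(-16*(1 - 16/3)/3)*(-12 + 1) = sqrt(-16/3*(-13/3))*(-11) = sqrt(208/9)*(-11) = (4*sqrt(13)/3)*(-11) = -44*sqrt(13)/3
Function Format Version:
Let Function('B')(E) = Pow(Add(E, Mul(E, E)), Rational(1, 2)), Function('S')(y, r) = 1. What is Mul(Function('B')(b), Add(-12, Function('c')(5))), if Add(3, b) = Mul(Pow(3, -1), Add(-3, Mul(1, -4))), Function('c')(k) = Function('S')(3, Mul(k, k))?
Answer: Mul(Rational(-44, 3), Pow(13, Rational(1, 2))) ≈ -52.881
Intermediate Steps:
Function('c')(k) = 1
b = Rational(-16, 3) (b = Add(-3, Mul(Pow(3, -1), Add(-3, Mul(1, -4)))) = Add(-3, Mul(Rational(1, 3), Add(-3, -4))) = Add(-3, Mul(Rational(1, 3), -7)) = Add(-3, Rational(-7, 3)) = Rational(-16, 3) ≈ -5.3333)
Function('B')(E) = Pow(Add(E, Pow(E, 2)), Rational(1, 2))
Mul(Function('B')(b), Add(-12, Function('c')(5))) = Mul(Pow(Mul(Rational(-16, 3), Add(1, Rational(-16, 3))), Rational(1, 2)), Add(-12, 1)) = Mul(Pow(Mul(Rational(-16, 3), Rational(-13, 3)), Rational(1, 2)), -11) = Mul(Pow(Rational(208, 9), Rational(1, 2)), -11) = Mul(Mul(Rational(4, 3), Pow(13, Rational(1, 2))), -11) = Mul(Rational(-44, 3), Pow(13, Rational(1, 2)))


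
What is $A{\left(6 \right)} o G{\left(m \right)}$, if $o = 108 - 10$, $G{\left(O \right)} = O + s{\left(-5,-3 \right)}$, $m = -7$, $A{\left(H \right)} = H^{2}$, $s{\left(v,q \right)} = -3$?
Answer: $-35280$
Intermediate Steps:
$G{\left(O \right)} = -3 + O$ ($G{\left(O \right)} = O - 3 = -3 + O$)
$o = 98$
$A{\left(6 \right)} o G{\left(m \right)} = 6^{2} \cdot 98 \left(-3 - 7\right) = 36 \cdot 98 \left(-10\right) = 3528 \left(-10\right) = -35280$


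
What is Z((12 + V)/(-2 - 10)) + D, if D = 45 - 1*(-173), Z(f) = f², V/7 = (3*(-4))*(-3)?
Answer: 702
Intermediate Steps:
V = 252 (V = 7*((3*(-4))*(-3)) = 7*(-12*(-3)) = 7*36 = 252)
D = 218 (D = 45 + 173 = 218)
Z((12 + V)/(-2 - 10)) + D = ((12 + 252)/(-2 - 10))² + 218 = (264/(-12))² + 218 = (264*(-1/12))² + 218 = (-22)² + 218 = 484 + 218 = 702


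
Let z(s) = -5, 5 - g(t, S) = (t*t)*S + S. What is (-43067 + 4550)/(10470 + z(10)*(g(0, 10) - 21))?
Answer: -38517/10600 ≈ -3.6337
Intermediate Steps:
g(t, S) = 5 - S - S*t² (g(t, S) = 5 - ((t*t)*S + S) = 5 - (t²*S + S) = 5 - (S*t² + S) = 5 - (S + S*t²) = 5 + (-S - S*t²) = 5 - S - S*t²)
(-43067 + 4550)/(10470 + z(10)*(g(0, 10) - 21)) = (-43067 + 4550)/(10470 - 5*((5 - 1*10 - 1*10*0²) - 21)) = -38517/(10470 - 5*((5 - 10 - 1*10*0) - 21)) = -38517/(10470 - 5*((5 - 10 + 0) - 21)) = -38517/(10470 - 5*(-5 - 21)) = -38517/(10470 - 5*(-26)) = -38517/(10470 + 130) = -38517/10600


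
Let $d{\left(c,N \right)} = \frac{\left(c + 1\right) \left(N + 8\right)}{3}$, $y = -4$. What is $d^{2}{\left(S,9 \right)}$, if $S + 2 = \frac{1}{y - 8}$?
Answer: $\frac{48841}{1296} \approx 37.686$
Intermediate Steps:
$S = - \frac{25}{12}$ ($S = -2 + \frac{1}{-4 - 8} = -2 + \frac{1}{-12} = -2 - \frac{1}{12} = - \frac{25}{12} \approx -2.0833$)
$d{\left(c,N \right)} = \frac{\left(1 + c\right) \left(8 + N\right)}{3}$ ($d{\left(c,N \right)} = \left(1 + c\right) \left(8 + N\right) \frac{1}{3} = \frac{\left(1 + c\right) \left(8 + N\right)}{3}$)
$d^{2}{\left(S,9 \right)} = \left(\frac{8}{3} + \frac{1}{3} \cdot 9 + \frac{8}{3} \left(- \frac{25}{12}\right) + \frac{1}{3} \cdot 9 \left(- \frac{25}{12}\right)\right)^{2} = \left(\frac{8}{3} + 3 - \frac{50}{9} - \frac{25}{4}\right)^{2} = \left(- \frac{221}{36}\right)^{2} = \frac{48841}{1296}$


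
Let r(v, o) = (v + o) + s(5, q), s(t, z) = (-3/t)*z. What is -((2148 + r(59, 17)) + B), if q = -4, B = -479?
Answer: -8737/5 ≈ -1747.4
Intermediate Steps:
s(t, z) = -3*z/t
r(v, o) = 12/5 + o + v (r(v, o) = (v + o) - 3*(-4)/5 = (o + v) - 3*(-4)*⅕ = (o + v) + 12/5 = 12/5 + o + v)
-((2148 + r(59, 17)) + B) = -((2148 + (12/5 + 17 + 59)) - 479) = -((2148 + 392/5) - 479) = -(11132/5 - 479) = -1*8737/5 = -8737/5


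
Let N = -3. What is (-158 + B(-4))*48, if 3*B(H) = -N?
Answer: -7536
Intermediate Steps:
B(H) = 1 (B(H) = (-1*(-3))/3 = (⅓)*3 = 1)
(-158 + B(-4))*48 = (-158 + 1)*48 = -157*48 = -7536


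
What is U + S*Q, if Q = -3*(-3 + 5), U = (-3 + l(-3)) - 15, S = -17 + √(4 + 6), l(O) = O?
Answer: 81 - 6*√10 ≈ 62.026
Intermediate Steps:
S = -17 + √10 ≈ -13.838
U = -21 (U = (-3 - 3) - 15 = -6 - 15 = -21)
Q = -6 (Q = -3*2 = -6)
U + S*Q = -21 + (-17 + √10)*(-6) = -21 + (102 - 6*√10) = 81 - 6*√10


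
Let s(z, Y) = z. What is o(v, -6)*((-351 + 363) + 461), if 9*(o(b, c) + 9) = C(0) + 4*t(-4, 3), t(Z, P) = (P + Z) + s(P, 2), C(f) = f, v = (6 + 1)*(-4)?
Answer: -34529/9 ≈ -3836.6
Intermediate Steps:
v = -28 (v = 7*(-4) = -28)
t(Z, P) = Z + 2*P (t(Z, P) = (P + Z) + P = Z + 2*P)
o(b, c) = -73/9 (o(b, c) = -9 + (0 + 4*(-4 + 2*3))/9 = -9 + (0 + 4*(-4 + 6))/9 = -9 + (0 + 4*2)/9 = -9 + (0 + 8)/9 = -9 + (⅑)*8 = -9 + 8/9 = -73/9)
o(v, -6)*((-351 + 363) + 461) = -73*((-351 + 363) + 461)/9 = -73*(12 + 461)/9 = -73/9*473 = -34529/9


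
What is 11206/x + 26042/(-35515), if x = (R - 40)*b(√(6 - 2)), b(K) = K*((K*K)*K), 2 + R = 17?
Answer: -40839789/1420600 ≈ -28.748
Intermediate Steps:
R = 15 (R = -2 + 17 = 15)
b(K) = K⁴ (b(K) = K*(K²*K) = K*K³ = K⁴)
x = -400 (x = (15 - 40)*(√(6 - 2))⁴ = -25*(√4)⁴ = -25*2⁴ = -25*16 = -400)
11206/x + 26042/(-35515) = 11206/(-400) + 26042/(-35515) = 11206*(-1/400) + 26042*(-1/35515) = -5603/200 - 26042/35515 = -40839789/1420600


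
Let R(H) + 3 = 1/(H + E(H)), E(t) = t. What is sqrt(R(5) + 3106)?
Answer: sqrt(310310)/10 ≈ 55.705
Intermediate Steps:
R(H) = -3 + 1/(2*H) (R(H) = -3 + 1/(H + H) = -3 + 1/(2*H))
sqrt(R(5) + 3106) = sqrt((-3 + (1/2)/5) + 3106) = sqrt((-3 + (1/2)*(1/5)) + 3106) = sqrt((-3 + 1/10) + 3106) = sqrt(-29/10 + 3106) = sqrt(31031/10) = sqrt(310310)/10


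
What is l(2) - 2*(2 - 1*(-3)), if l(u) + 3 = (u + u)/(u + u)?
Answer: -12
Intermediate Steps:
l(u) = -2 (l(u) = -3 + (u + u)/(u + u) = -3 + (2*u)/((2*u)) = -3 + (2*u)*(1/(2*u)) = -3 + 1 = -2)
l(2) - 2*(2 - 1*(-3)) = -2 - 2*(2 - 1*(-3)) = -2 - 2*(2 + 3) = -2 - 2*5 = -2 - 10 = -12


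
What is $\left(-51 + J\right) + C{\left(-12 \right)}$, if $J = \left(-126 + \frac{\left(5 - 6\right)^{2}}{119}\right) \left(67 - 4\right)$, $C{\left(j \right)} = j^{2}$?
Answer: $- \frac{133356}{17} \approx -7844.5$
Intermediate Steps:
$J = - \frac{134937}{17}$ ($J = \left(-126 + \left(-1\right)^{2} \cdot \frac{1}{119}\right) 63 = \left(-126 + 1 \cdot \frac{1}{119}\right) 63 = \left(-126 + \frac{1}{119}\right) 63 = \left(- \frac{14993}{119}\right) 63 = - \frac{134937}{17} \approx -7937.5$)
$\left(-51 + J\right) + C{\left(-12 \right)} = \left(-51 - \frac{134937}{17}\right) + \left(-12\right)^{2} = - \frac{135804}{17} + 144 = - \frac{133356}{17}$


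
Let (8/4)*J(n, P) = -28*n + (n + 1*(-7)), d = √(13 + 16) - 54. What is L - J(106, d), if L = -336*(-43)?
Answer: 31765/2 ≈ 15883.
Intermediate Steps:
d = -54 + √29 (d = √29 - 54 = -54 + √29 ≈ -48.615)
J(n, P) = -7/2 - 27*n/2 (J(n, P) = (-28*n + (n + 1*(-7)))/2 = (-28*n + (n - 7))/2 = (-28*n + (-7 + n))/2 = (-7 - 27*n)/2 = -7/2 - 27*n/2)
L = 14448
L - J(106, d) = 14448 - (-7/2 - 27/2*106) = 14448 - (-7/2 - 1431) = 14448 - 1*(-2869/2) = 14448 + 2869/2 = 31765/2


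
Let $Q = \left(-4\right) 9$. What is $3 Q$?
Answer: $-108$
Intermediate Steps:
$Q = -36$
$3 Q = 3 \left(-36\right) = -108$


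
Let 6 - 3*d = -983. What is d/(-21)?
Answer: -989/63 ≈ -15.698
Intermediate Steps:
d = 989/3 (d = 2 - ⅓*(-983) = 2 + 983/3 = 989/3 ≈ 329.67)
d/(-21) = (989/3)/(-21) = (989/3)*(-1/21) = -989/63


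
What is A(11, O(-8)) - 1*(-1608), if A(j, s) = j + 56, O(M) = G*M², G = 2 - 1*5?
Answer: 1675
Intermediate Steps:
G = -3 (G = 2 - 5 = -3)
O(M) = -3*M²
A(j, s) = 56 + j
A(11, O(-8)) - 1*(-1608) = (56 + 11) - 1*(-1608) = 67 + 1608 = 1675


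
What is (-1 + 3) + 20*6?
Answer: 122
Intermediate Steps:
(-1 + 3) + 20*6 = 2 + 120 = 122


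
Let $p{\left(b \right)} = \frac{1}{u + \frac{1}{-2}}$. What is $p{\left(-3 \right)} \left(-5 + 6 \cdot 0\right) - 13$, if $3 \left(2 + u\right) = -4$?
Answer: $- \frac{269}{23} \approx -11.696$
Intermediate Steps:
$u = - \frac{10}{3}$ ($u = -2 + \frac{1}{3} \left(-4\right) = -2 - \frac{4}{3} = - \frac{10}{3} \approx -3.3333$)
$p{\left(b \right)} = - \frac{6}{23}$ ($p{\left(b \right)} = \frac{1}{- \frac{10}{3} + \frac{1}{-2}} = \frac{1}{- \frac{10}{3} - \frac{1}{2}} = \frac{1}{- \frac{23}{6}} = - \frac{6}{23}$)
$p{\left(-3 \right)} \left(-5 + 6 \cdot 0\right) - 13 = - \frac{6 \left(-5 + 6 \cdot 0\right)}{23} - 13 = - \frac{6 \left(-5 + 0\right)}{23} - 13 = \left(- \frac{6}{23}\right) \left(-5\right) - 13 = \frac{30}{23} - 13 = - \frac{269}{23}$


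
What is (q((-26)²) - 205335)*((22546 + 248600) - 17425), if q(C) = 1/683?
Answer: -35582798194684/683 ≈ -5.2098e+10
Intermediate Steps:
q(C) = 1/683
(q((-26)²) - 205335)*((22546 + 248600) - 17425) = (1/683 - 205335)*((22546 + 248600) - 17425) = -140243804*(271146 - 17425)/683 = -140243804/683*253721 = -35582798194684/683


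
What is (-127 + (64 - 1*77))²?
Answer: 19600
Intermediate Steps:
(-127 + (64 - 1*77))² = (-127 + (64 - 77))² = (-127 - 13)² = (-140)² = 19600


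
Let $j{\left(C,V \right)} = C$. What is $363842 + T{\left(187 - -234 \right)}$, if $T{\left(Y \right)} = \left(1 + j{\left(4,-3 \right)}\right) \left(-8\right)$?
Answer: $363802$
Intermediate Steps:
$T{\left(Y \right)} = -40$ ($T{\left(Y \right)} = \left(1 + 4\right) \left(-8\right) = 5 \left(-8\right) = -40$)
$363842 + T{\left(187 - -234 \right)} = 363842 - 40 = 363802$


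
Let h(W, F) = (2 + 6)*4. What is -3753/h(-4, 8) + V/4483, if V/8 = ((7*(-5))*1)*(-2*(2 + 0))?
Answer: -16788859/143456 ≈ -117.03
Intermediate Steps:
V = 1120 (V = 8*(((7*(-5))*1)*(-2*(2 + 0))) = 8*((-35*1)*(-2*2)) = 8*(-35*(-4)) = 8*140 = 1120)
h(W, F) = 32 (h(W, F) = 8*4 = 32)
-3753/h(-4, 8) + V/4483 = -3753/32 + 1120/4483 = -16788859/143456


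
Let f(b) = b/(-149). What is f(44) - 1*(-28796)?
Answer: 4290560/149 ≈ 28796.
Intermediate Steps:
f(b) = -b/149 (f(b) = b*(-1/149) = -b/149)
f(44) - 1*(-28796) = -1/149*44 - 1*(-28796) = -44/149 + 28796 = 4290560/149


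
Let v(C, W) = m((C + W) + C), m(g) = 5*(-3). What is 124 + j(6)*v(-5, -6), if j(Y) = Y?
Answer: 34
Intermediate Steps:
m(g) = -15
v(C, W) = -15
124 + j(6)*v(-5, -6) = 124 + 6*(-15) = 124 - 90 = 34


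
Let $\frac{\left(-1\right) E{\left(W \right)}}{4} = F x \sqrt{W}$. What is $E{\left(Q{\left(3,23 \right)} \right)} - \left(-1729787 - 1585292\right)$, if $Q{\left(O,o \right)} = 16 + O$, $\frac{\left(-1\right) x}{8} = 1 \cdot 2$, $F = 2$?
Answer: $3315079 + 128 \sqrt{19} \approx 3.3156 \cdot 10^{6}$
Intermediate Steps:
$x = -16$ ($x = - 8 \cdot 1 \cdot 2 = \left(-8\right) 2 = -16$)
$E{\left(W \right)} = 128 \sqrt{W}$ ($E{\left(W \right)} = - 4 \cdot 2 \left(-16\right) \sqrt{W} = - 4 \left(- 32 \sqrt{W}\right) = 128 \sqrt{W}$)
$E{\left(Q{\left(3,23 \right)} \right)} - \left(-1729787 - 1585292\right) = 128 \sqrt{16 + 3} - \left(-1729787 - 1585292\right) = 128 \sqrt{19} - \left(-1729787 - 1585292\right) = 128 \sqrt{19} - -3315079 = 128 \sqrt{19} + 3315079 = 3315079 + 128 \sqrt{19}$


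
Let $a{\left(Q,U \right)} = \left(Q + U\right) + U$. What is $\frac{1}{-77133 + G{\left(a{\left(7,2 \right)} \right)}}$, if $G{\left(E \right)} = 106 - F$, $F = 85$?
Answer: $- \frac{1}{77112} \approx -1.2968 \cdot 10^{-5}$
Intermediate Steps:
$a{\left(Q,U \right)} = Q + 2 U$
$G{\left(E \right)} = 21$ ($G{\left(E \right)} = 106 - 85 = 21$)
$\frac{1}{-77133 + G{\left(a{\left(7,2 \right)} \right)}} = \frac{1}{-77133 + 21} = \frac{1}{-77112} = - \frac{1}{77112}$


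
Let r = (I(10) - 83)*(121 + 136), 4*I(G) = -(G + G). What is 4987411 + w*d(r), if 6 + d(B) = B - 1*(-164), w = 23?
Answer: 4470877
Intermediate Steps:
I(G) = -G/2 (I(G) = (-(G + G))/4 = (-2*G)/4 = -G/2)
r = -22616 (r = (-1/2*10 - 83)*(121 + 136) = (-5 - 83)*257 = -88*257 = -22616)
d(B) = 158 + B (d(B) = -6 + (B - 1*(-164)) = -6 + (B + 164) = -6 + (164 + B) = 158 + B)
4987411 + w*d(r) = 4987411 + 23*(158 - 22616) = 4987411 + 23*(-22458) = 4987411 - 516534 = 4470877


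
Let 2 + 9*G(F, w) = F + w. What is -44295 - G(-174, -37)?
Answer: -132814/3 ≈ -44271.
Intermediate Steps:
G(F, w) = -2/9 + F/9 + w/9 (G(F, w) = -2/9 + (F + w)/9 = -2/9 + (F/9 + w/9) = -2/9 + F/9 + w/9)
-44295 - G(-174, -37) = -44295 - (-2/9 + (⅑)*(-174) + (⅑)*(-37)) = -44295 - (-2/9 - 58/3 - 37/9) = -44295 - 1*(-71/3) = -44295 + 71/3 = -132814/3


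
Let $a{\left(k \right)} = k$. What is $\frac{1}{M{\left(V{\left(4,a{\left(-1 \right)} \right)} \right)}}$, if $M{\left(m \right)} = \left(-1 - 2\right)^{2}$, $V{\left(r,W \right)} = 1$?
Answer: $\frac{1}{9} \approx 0.11111$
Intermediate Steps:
$M{\left(m \right)} = 9$ ($M{\left(m \right)} = \left(-3\right)^{2} = 9$)
$\frac{1}{M{\left(V{\left(4,a{\left(-1 \right)} \right)} \right)}} = \frac{1}{9}$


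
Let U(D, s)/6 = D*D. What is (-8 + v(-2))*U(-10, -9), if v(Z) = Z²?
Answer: -2400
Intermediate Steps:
U(D, s) = 6*D² (U(D, s) = 6*(D*D) = 6*D²)
(-8 + v(-2))*U(-10, -9) = (-8 + (-2)²)*(6*(-10)²) = (-8 + 4)*(6*100) = -4*600 = -2400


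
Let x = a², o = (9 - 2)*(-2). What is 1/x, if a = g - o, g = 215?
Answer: 1/52441 ≈ 1.9069e-5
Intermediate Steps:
o = -14 (o = 7*(-2) = -14)
a = 229 (a = 215 - 1*(-14) = 215 + 14 = 229)
x = 52441 (x = 229² = 52441)
1/x = 1/52441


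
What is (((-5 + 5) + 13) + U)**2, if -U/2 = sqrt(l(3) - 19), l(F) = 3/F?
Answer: 97 - 156*I*sqrt(2) ≈ 97.0 - 220.62*I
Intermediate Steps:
U = -6*I*sqrt(2) (U = -2*sqrt(3/3 - 19) = -2*sqrt(3*(1/3) - 19) = -2*sqrt(1 - 19) = -6*I*sqrt(2) ≈ -8.4853*I)
(((-5 + 5) + 13) + U)**2 = (((-5 + 5) + 13) - 6*I*sqrt(2))**2 = ((0 + 13) - 6*I*sqrt(2))**2 = (13 - 6*I*sqrt(2))**2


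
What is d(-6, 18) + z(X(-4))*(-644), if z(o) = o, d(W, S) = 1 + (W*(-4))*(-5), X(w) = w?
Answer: 2457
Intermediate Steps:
d(W, S) = 1 + 20*W (d(W, S) = 1 - 4*W*(-5) = 1 + 20*W)
d(-6, 18) + z(X(-4))*(-644) = (1 + 20*(-6)) - 4*(-644) = (1 - 120) + 2576 = -119 + 2576 = 2457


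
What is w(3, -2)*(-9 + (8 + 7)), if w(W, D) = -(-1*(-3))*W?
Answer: -54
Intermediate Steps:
w(W, D) = -3*W
w(3, -2)*(-9 + (8 + 7)) = (-3*3)*(-9 + (8 + 7)) = -9*(-9 + 15) = -9*6 = -54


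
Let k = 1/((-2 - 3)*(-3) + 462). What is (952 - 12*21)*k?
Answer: 700/477 ≈ 1.4675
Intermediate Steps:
k = 1/477 (k = 1/(-5*(-3) + 462) = 1/(15 + 462) = 1/477 ≈ 0.0020964)
(952 - 12*21)*k = (952 - 12*21)*(1/477) = (952 - 1*252)*(1/477) = (952 - 252)*(1/477) = 700*(1/477) = 700/477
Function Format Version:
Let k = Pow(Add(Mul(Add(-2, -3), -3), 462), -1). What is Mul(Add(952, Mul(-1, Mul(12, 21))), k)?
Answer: Rational(700, 477) ≈ 1.4675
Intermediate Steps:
k = Rational(1, 477) (k = Pow(Add(Mul(-5, -3), 462), -1) = Pow(Add(15, 462), -1) = Pow(477, -1) = Rational(1, 477) ≈ 0.0020964)
Mul(Add(952, Mul(-1, Mul(12, 21))), k) = Mul(Add(952, Mul(-1, Mul(12, 21))), Rational(1, 477)) = Mul(Add(952, Mul(-1, 252)), Rational(1, 477)) = Mul(Add(952, -252), Rational(1, 477)) = Mul(700, Rational(1, 477)) = Rational(700, 477)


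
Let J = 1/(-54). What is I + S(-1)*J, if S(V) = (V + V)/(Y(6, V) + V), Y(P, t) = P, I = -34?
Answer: -4589/135 ≈ -33.993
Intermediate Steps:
S(V) = 2*V/(6 + V) (S(V) = (V + V)/(6 + V) = (2*V)/(6 + V) = 2*V/(6 + V))
J = -1/54 ≈ -0.018519
I + S(-1)*J = -34 + (2*(-1)/(6 - 1))*(-1/54) = -34 + (2*(-1)/5)*(-1/54) = -34 + (2*(-1)*(⅕))*(-1/54) = -34 - ⅖*(-1/54) = -34 + 1/135 = -4589/135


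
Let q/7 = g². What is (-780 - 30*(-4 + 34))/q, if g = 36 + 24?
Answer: -1/15 ≈ -0.066667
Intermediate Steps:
g = 60
q = 25200 (q = 7*60² = 7*3600 = 25200)
(-780 - 30*(-4 + 34))/q = (-780 - 30*(-4 + 34))/25200 = (-780 - 30*30)*(1/25200) = (-780 - 900)*(1/25200) = -1680*1/25200 = -1/15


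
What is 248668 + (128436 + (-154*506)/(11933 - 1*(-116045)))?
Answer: 24130468894/63989 ≈ 3.7710e+5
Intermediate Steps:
248668 + (128436 + (-154*506)/(11933 - 1*(-116045))) = 248668 + (128436 - 77924/(11933 + 116045)) = 248668 + (128436 - 77924/127978) = 248668 + (128436 - 77924*1/127978) = 248668 + (128436 - 38962/63989) = 248668 + 8218452242/63989 = 24130468894/63989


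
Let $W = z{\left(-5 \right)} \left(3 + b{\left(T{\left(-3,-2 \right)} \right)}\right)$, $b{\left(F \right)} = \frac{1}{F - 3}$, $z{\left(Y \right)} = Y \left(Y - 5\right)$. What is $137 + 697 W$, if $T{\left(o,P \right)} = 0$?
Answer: $\frac{279211}{3} \approx 93070.0$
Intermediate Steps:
$z{\left(Y \right)} = Y \left(-5 + Y\right)$
$b{\left(F \right)} = \frac{1}{-3 + F}$
$W = \frac{400}{3}$ ($W = - 5 \left(-5 - 5\right) \left(3 + \frac{1}{-3 + 0}\right) = \left(-5\right) \left(-10\right) \left(3 + \frac{1}{-3}\right) = 50 \left(3 - \frac{1}{3}\right) = 50 \cdot \frac{8}{3} = \frac{400}{3} \approx 133.33$)
$137 + 697 W = 137 + 697 \cdot \frac{400}{3} = 137 + \frac{278800}{3} = \frac{279211}{3}$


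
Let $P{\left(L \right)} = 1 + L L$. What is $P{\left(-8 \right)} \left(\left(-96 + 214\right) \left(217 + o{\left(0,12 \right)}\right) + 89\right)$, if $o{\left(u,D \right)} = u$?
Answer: $1670175$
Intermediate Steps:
$P{\left(L \right)} = 1 + L^{2}$
$P{\left(-8 \right)} \left(\left(-96 + 214\right) \left(217 + o{\left(0,12 \right)}\right) + 89\right) = \left(1 + \left(-8\right)^{2}\right) \left(\left(-96 + 214\right) \left(217 + 0\right) + 89\right) = \left(1 + 64\right) \left(118 \cdot 217 + 89\right) = 65 \left(25606 + 89\right) = 65 \cdot 25695 = 1670175$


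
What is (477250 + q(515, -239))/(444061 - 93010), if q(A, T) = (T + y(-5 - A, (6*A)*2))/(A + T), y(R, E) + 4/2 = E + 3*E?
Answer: 131745479/96890076 ≈ 1.3597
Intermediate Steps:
y(R, E) = -2 + 4*E (y(R, E) = -2 + (E + 3*E) = -2 + 4*E)
q(A, T) = (-2 + T + 48*A)/(A + T) (q(A, T) = (T + (-2 + 4*((6*A)*2)))/(A + T) = (T + (-2 + 4*(12*A)))/(A + T) = (T + (-2 + 48*A))/(A + T) = (-2 + T + 48*A)/(A + T))
(477250 + q(515, -239))/(444061 - 93010) = (477250 + (-2 - 239 + 48*515)/(515 - 239))/(444061 - 93010) = (477250 + (-2 - 239 + 24720)/276)/351051 = (477250 + (1/276)*24479)*(1/351051) = (477250 + 24479/276)*(1/351051) = (131745479/276)*(1/351051) = 131745479/96890076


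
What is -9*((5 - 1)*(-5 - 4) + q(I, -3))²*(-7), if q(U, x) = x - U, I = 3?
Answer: 111132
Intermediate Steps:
-9*((5 - 1)*(-5 - 4) + q(I, -3))²*(-7) = -9*((5 - 1)*(-5 - 4) + (-3 - 1*3))²*(-7) = -9*(4*(-9) + (-3 - 3))²*(-7) = -9*(-36 - 6)²*(-7) = -9*(-42)²*(-7) = -9*1764*(-7) = -15876*(-7) = 111132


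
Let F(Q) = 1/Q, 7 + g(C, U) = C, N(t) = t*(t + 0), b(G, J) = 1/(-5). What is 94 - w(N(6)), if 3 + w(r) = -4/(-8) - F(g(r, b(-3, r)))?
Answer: 5599/58 ≈ 96.534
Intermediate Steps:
b(G, J) = -⅕
N(t) = t² (N(t) = t*t = t²)
g(C, U) = -7 + C
F(Q) = 1/Q
w(r) = -5/2 - 1/(-7 + r) (w(r) = -3 + (-4/(-8) - 1/(-7 + r)) = -3 + (-4*(-⅛) - 1/(-7 + r)) = -3 + (½ - 1/(-7 + r)) = -5/2 - 1/(-7 + r))
94 - w(N(6)) = 94 - (33 - 5*6²)/(2*(-7 + 6²)) = 94 - (33 - 5*36)/(2*(-7 + 36)) = 94 - (33 - 180)/(2*29) = 94 - (-147)/(2*29) = 94 - 1*(-147/58) = 94 + 147/58 = 5599/58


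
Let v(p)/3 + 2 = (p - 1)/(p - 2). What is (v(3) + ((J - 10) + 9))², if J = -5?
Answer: 36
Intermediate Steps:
v(p) = -6 + 3*(-1 + p)/(-2 + p) (v(p) = -6 + 3*((p - 1)/(p - 2)) = -6 + 3*((-1 + p)/(-2 + p)) = -6 + 3*(-1 + p)/(-2 + p))
(v(3) + ((J - 10) + 9))² = (3*(3 - 1*3)/(-2 + 3) + ((-5 - 10) + 9))² = (3*(3 - 3)/1 + (-15 + 9))² = (3*1*0 - 6)² = (0 - 6)² = (-6)² = 36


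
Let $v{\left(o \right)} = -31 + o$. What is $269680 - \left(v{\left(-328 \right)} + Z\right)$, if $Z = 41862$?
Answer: $228177$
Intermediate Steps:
$269680 - \left(v{\left(-328 \right)} + Z\right) = 269680 - \left(\left(-31 - 328\right) + 41862\right) = 269680 - \left(-359 + 41862\right) = 269680 - 41503 = 228177$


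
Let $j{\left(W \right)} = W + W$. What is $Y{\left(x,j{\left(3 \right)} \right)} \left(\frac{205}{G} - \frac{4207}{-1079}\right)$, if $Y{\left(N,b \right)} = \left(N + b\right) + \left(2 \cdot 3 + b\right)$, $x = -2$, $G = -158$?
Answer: $\frac{3548088}{85241} \approx 41.624$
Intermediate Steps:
$j{\left(W \right)} = 2 W$
$Y{\left(N,b \right)} = 6 + N + 2 b$ ($Y{\left(N,b \right)} = \left(N + b\right) + \left(6 + b\right) = 6 + N + 2 b$)
$Y{\left(x,j{\left(3 \right)} \right)} \left(\frac{205}{G} - \frac{4207}{-1079}\right) = \left(6 - 2 + 2 \cdot 2 \cdot 3\right) \left(\frac{205}{-158} - \frac{4207}{-1079}\right) = \left(6 - 2 + 2 \cdot 6\right) \left(205 \left(- \frac{1}{158}\right) - - \frac{4207}{1079}\right) = \left(6 - 2 + 12\right) \left(- \frac{205}{158} + \frac{4207}{1079}\right) = 16 \cdot \frac{443511}{170482} = \frac{3548088}{85241}$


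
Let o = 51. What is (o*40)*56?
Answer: 114240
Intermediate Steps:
(o*40)*56 = (51*40)*56 = 2040*56 = 114240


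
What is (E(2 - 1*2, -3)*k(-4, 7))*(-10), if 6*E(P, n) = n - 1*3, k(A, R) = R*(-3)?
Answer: -210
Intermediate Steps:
k(A, R) = -3*R
E(P, n) = -½ + n/6 (E(P, n) = (n - 1*3)/6 = (n - 3)/6 = (-3 + n)/6 = -½ + n/6)
(E(2 - 1*2, -3)*k(-4, 7))*(-10) = ((-½ + (⅙)*(-3))*(-3*7))*(-10) = ((-½ - ½)*(-21))*(-10) = -1*(-21)*(-10) = 21*(-10) = -210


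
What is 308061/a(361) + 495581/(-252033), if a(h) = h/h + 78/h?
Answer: 28028377662634/110642487 ≈ 2.5332e+5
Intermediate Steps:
a(h) = 1 + 78/h
308061/a(361) + 495581/(-252033) = 308061/(((78 + 361)/361)) + 495581/(-252033) = 308061/(((1/361)*439)) + 495581*(-1/252033) = 308061/(439/361) - 495581/252033 = 308061*(361/439) - 495581/252033 = 111210021/439 - 495581/252033 = 28028377662634/110642487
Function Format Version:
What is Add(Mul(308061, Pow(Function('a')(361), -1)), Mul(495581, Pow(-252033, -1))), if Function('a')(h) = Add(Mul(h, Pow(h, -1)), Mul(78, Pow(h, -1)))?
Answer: Rational(28028377662634, 110642487) ≈ 2.5332e+5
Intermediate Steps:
Function('a')(h) = Add(1, Mul(78, Pow(h, -1)))
Add(Mul(308061, Pow(Function('a')(361), -1)), Mul(495581, Pow(-252033, -1))) = Add(Mul(308061, Pow(Mul(Pow(361, -1), Add(78, 361)), -1)), Mul(495581, Pow(-252033, -1))) = Add(Mul(308061, Pow(Mul(Rational(1, 361), 439), -1)), Mul(495581, Rational(-1, 252033))) = Add(Mul(308061, Pow(Rational(439, 361), -1)), Rational(-495581, 252033)) = Add(Mul(308061, Rational(361, 439)), Rational(-495581, 252033)) = Add(Rational(111210021, 439), Rational(-495581, 252033)) = Rational(28028377662634, 110642487)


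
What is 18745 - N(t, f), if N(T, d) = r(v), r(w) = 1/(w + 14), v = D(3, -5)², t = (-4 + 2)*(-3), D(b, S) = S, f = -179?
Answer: 731054/39 ≈ 18745.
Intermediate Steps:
t = 6 (t = -2*(-3) = 6)
v = 25 (v = (-5)² = 25)
r(w) = 1/(14 + w)
N(T, d) = 1/39 (N(T, d) = 1/(14 + 25) = 1/39)
18745 - N(t, f) = 18745 - 1*1/39 = 18745 - 1/39 = 731054/39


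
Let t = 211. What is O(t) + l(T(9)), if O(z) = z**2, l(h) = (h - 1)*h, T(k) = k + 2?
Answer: 44631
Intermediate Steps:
T(k) = 2 + k
l(h) = h*(-1 + h) (l(h) = (-1 + h)*h = h*(-1 + h))
O(t) + l(T(9)) = 211**2 + (2 + 9)*(-1 + (2 + 9)) = 44521 + 11*(-1 + 11) = 44521 + 11*10 = 44521 + 110 = 44631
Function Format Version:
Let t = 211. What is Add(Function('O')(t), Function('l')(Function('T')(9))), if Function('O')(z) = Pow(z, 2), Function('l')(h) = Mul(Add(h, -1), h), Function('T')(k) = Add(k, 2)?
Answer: 44631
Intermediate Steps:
Function('T')(k) = Add(2, k)
Function('l')(h) = Mul(h, Add(-1, h)) (Function('l')(h) = Mul(Add(-1, h), h) = Mul(h, Add(-1, h)))
Add(Function('O')(t), Function('l')(Function('T')(9))) = Add(Pow(211, 2), Mul(Add(2, 9), Add(-1, Add(2, 9)))) = Add(44521, Mul(11, Add(-1, 11))) = Add(44521, Mul(11, 10)) = Add(44521, 110) = 44631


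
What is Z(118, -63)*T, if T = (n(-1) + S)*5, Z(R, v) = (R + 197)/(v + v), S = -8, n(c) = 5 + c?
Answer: 50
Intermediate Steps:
Z(R, v) = (197 + R)/(2*v) (Z(R, v) = (197 + R)/((2*v)) = (197 + R)*(1/(2*v)) = (197 + R)/(2*v))
T = -20 (T = ((5 - 1) - 8)*5 = (4 - 8)*5 = -4*5 = -20)
Z(118, -63)*T = ((½)*(197 + 118)/(-63))*(-20) = ((½)*(-1/63)*315)*(-20) = -5/2*(-20) = 50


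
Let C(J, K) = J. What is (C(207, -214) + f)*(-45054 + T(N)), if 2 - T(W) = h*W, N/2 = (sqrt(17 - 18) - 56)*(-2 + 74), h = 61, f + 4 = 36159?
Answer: 16248432424 - 319403808*I ≈ 1.6248e+10 - 3.194e+8*I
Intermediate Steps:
f = 36155 (f = -4 + 36159 = 36155)
N = -8064 + 144*I (N = 2*((sqrt(17 - 18) - 56)*(-2 + 74)) = 2*((sqrt(-1) - 56)*72) = 2*((I - 56)*72) = 2*((-56 + I)*72) = 2*(-4032 + 72*I) = -8064 + 144*I ≈ -8064.0 + 144.0*I)
T(W) = 2 - 61*W
(C(207, -214) + f)*(-45054 + T(N)) = (207 + 36155)*(-45054 + (2 - 61*(-8064 + 144*I))) = 36362*(-45054 + (2 + (491904 - 8784*I))) = 36362*(-45054 + (491906 - 8784*I)) = 36362*(446852 - 8784*I) = 16248432424 - 319403808*I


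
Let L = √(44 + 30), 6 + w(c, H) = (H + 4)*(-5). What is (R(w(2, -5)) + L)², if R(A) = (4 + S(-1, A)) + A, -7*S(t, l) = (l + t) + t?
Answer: 4202/49 + 48*√74/7 ≈ 144.74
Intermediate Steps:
w(c, H) = -26 - 5*H (w(c, H) = -6 + (H + 4)*(-5) = -6 + (4 + H)*(-5) = -6 + (-20 - 5*H) = -26 - 5*H)
S(t, l) = -2*t/7 - l/7 (S(t, l) = -((l + t) + t)/7 = -(l + 2*t)/7 = -2*t/7 - l/7)
R(A) = 30/7 + 6*A/7 (R(A) = (4 + (-2/7*(-1) - A/7)) + A = (4 + (2/7 - A/7)) + A = (30/7 - A/7) + A = 30/7 + 6*A/7)
L = √74 ≈ 8.6023
(R(w(2, -5)) + L)² = ((30/7 + 6*(-26 - 5*(-5))/7) + √74)² = ((30/7 + 6*(-26 + 25)/7) + √74)² = ((30/7 + (6/7)*(-1)) + √74)² = ((30/7 - 6/7) + √74)² = (24/7 + √74)²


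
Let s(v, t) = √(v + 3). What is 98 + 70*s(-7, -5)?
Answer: 98 + 140*I ≈ 98.0 + 140.0*I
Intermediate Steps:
s(v, t) = √(3 + v)
98 + 70*s(-7, -5) = 98 + 70*√(3 - 7) = 98 + 70*√(-4) = 98 + 70*(2*I) = 98 + 140*I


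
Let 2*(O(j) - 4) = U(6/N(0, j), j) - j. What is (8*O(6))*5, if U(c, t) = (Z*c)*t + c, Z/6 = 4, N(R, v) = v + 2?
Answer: 2215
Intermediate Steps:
N(R, v) = 2 + v
Z = 24 (Z = 6*4 = 24)
U(c, t) = c + 24*c*t (U(c, t) = (24*c)*t + c = 24*c*t + c = c + 24*c*t)
O(j) = 4 - j/2 + 3*(1 + 24*j)/(2 + j) (O(j) = 4 + ((6/(2 + j))*(1 + 24*j) - j)/2 = 4 + (6*(1 + 24*j)/(2 + j) - j)/2 = 4 + (-j + 6*(1 + 24*j)/(2 + j))/2 = 4 + (-j/2 + 3*(1 + 24*j)/(2 + j)) = 4 - j/2 + 3*(1 + 24*j)/(2 + j))
(8*O(6))*5 = (8*((22 - 1*6² + 150*6)/(2*(2 + 6))))*5 = (8*((½)*(22 - 1*36 + 900)/8))*5 = (8*((½)*(⅛)*(22 - 36 + 900)))*5 = (8*((½)*(⅛)*886))*5 = (8*(443/8))*5 = 443*5 = 2215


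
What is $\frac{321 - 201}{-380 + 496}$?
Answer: $\frac{30}{29} \approx 1.0345$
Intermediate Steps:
$\frac{321 - 201}{-380 + 496} = \frac{120}{116} = 120 \cdot \frac{1}{116} = \frac{30}{29}$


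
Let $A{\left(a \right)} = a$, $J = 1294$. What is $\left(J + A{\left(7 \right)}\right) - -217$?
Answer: $1518$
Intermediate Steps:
$\left(J + A{\left(7 \right)}\right) - -217 = \left(1294 + 7\right) - -217 = 1301 + \left(-1204 + 1421\right) = 1301 + 217 = 1518$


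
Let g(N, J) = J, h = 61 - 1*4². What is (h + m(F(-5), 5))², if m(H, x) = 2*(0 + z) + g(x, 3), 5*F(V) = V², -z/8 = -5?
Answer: 16384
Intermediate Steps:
z = 40 (z = -8*(-5) = 40)
F(V) = V²/5
h = 45 (h = 61 - 1*16 = 61 - 16 = 45)
m(H, x) = 83 (m(H, x) = 2*(0 + 40) + 3 = 2*40 + 3 = 80 + 3 = 83)
(h + m(F(-5), 5))² = (45 + 83)² = 128² = 16384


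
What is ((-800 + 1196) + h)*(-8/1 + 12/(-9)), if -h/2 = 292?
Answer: 5264/3 ≈ 1754.7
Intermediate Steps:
h = -584 (h = -2*292 = -584)
((-800 + 1196) + h)*(-8/1 + 12/(-9)) = ((-800 + 1196) - 584)*(-8/1 + 12/(-9)) = (396 - 584)*(-8*1 + 12*(-1/9)) = -188*(-8 - 4/3) = -188*(-28/3) = 5264/3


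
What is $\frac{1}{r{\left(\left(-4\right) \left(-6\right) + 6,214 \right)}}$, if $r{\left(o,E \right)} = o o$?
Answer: $\frac{1}{900} \approx 0.0011111$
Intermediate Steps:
$r{\left(o,E \right)} = o^{2}$
$\frac{1}{r{\left(\left(-4\right) \left(-6\right) + 6,214 \right)}} = \frac{1}{\left(\left(-4\right) \left(-6\right) + 6\right)^{2}} = \frac{1}{\left(24 + 6\right)^{2}} = \frac{1}{30^{2}} = \frac{1}{900}$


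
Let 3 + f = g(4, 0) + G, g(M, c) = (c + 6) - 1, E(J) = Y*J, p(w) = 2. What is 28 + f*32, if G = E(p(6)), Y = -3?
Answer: -100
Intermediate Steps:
E(J) = -3*J
g(M, c) = 5 + c (g(M, c) = (6 + c) - 1 = 5 + c)
G = -6 (G = -3*2 = -6)
f = -4 (f = -3 + ((5 + 0) - 6) = -3 + (5 - 6) = -3 - 1 = -4)
28 + f*32 = 28 - 4*32 = 28 - 128 = -100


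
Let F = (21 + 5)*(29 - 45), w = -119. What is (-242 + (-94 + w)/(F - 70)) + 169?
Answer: -11755/162 ≈ -72.562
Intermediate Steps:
F = -416 (F = 26*(-16) = -416)
(-242 + (-94 + w)/(F - 70)) + 169 = (-242 + (-94 - 119)/(-416 - 70)) + 169 = (-242 - 213/(-486)) + 169 = (-242 - 213*(-1/486)) + 169 = (-242 + 71/162) + 169 = -39133/162 + 169 = -11755/162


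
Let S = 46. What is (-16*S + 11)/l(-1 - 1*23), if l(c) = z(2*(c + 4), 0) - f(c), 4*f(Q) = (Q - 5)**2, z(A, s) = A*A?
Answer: -2900/5559 ≈ -0.52168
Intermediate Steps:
z(A, s) = A**2
f(Q) = (-5 + Q)**2/4 (f(Q) = (Q - 5)**2/4 = (-5 + Q)**2/4)
l(c) = (8 + 2*c)**2 - (-5 + c)**2/4 (l(c) = (2*(c + 4))**2 - (-5 + c)**2/4 = (2*(4 + c))**2 - (-5 + c)**2/4 = (8 + 2*c)**2 - (-5 + c)**2/4)
(-16*S + 11)/l(-1 - 1*23) = (-16*46 + 11)/(231/4 + 15*(-1 - 1*23)**2/4 + 69*(-1 - 1*23)/2) = (-736 + 11)/(231/4 + 15*(-1 - 23)**2/4 + 69*(-1 - 23)/2) = -725/(231/4 + (15/4)*(-24)**2 + (69/2)*(-24)) = -725/(231/4 + (15/4)*576 - 828) = -725/(231/4 + 2160 - 828) = -725/5559/4 = -725*4/5559 = -2900/5559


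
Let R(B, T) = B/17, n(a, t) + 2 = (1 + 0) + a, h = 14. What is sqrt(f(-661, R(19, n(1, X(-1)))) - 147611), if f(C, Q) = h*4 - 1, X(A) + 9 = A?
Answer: 2*I*sqrt(36889) ≈ 384.13*I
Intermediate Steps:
X(A) = -9 + A
n(a, t) = -1 + a (n(a, t) = -2 + ((1 + 0) + a) = -2 + (1 + a) = -1 + a)
R(B, T) = B/17 (R(B, T) = B*(1/17) = B/17)
f(C, Q) = 55 (f(C, Q) = 14*4 - 1 = 56 - 1 = 55)
sqrt(f(-661, R(19, n(1, X(-1)))) - 147611) = sqrt(55 - 147611) = sqrt(-147556) = 2*I*sqrt(36889)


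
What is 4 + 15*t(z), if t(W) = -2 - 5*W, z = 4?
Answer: -326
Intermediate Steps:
4 + 15*t(z) = 4 + 15*(-2 - 5*4) = 4 + 15*(-2 - 20) = 4 + 15*(-22) = 4 - 330 = -326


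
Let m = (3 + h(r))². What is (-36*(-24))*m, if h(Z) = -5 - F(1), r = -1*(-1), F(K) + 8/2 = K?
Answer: 864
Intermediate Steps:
F(K) = -4 + K
r = 1
h(Z) = -2 (h(Z) = -5 - (-4 + 1) = -5 - 1*(-3) = -5 + 3 = -2)
m = 1 (m = (3 - 2)² = 1² = 1)
(-36*(-24))*m = -36*(-24)*1 = 864*1 = 864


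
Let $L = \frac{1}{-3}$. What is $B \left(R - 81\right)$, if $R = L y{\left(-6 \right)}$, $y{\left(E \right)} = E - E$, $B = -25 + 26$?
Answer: $-81$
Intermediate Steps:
$L = - \frac{1}{3} \approx -0.33333$
$B = 1$
$y{\left(E \right)} = 0$
$R = 0$ ($R = \left(- \frac{1}{3}\right) 0 = 0$)
$B \left(R - 81\right) = 1 \left(0 - 81\right) = 1 \left(-81\right) = -81$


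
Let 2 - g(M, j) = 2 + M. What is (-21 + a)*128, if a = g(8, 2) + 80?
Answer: 6528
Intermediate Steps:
g(M, j) = -M (g(M, j) = 2 - (2 + M) = 2 + (-2 - M) = -M)
a = 72 (a = -1*8 + 80 = -8 + 80 = 72)
(-21 + a)*128 = (-21 + 72)*128 = 51*128 = 6528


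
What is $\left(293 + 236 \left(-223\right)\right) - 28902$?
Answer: $-81237$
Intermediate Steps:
$\left(293 + 236 \left(-223\right)\right) - 28902 = \left(293 - 52628\right) - 28902 = -52335 - 28902 = -81237$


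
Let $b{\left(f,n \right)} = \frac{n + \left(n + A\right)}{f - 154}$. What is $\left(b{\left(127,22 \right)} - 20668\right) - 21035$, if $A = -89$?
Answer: $- \frac{125104}{3} \approx -41701.0$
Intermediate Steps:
$b{\left(f,n \right)} = \frac{-89 + 2 n}{-154 + f}$ ($b{\left(f,n \right)} = \frac{n + \left(n - 89\right)}{f - 154} = \frac{n + \left(-89 + n\right)}{-154 + f} = \frac{-89 + 2 n}{-154 + f}$)
$\left(b{\left(127,22 \right)} - 20668\right) - 21035 = \left(\frac{-89 + 2 \cdot 22}{-154 + 127} - 20668\right) - 21035 = \left(\frac{-89 + 44}{-27} - 20668\right) - 21035 = \left(\left(- \frac{1}{27}\right) \left(-45\right) - 20668\right) - 21035 = \left(\frac{5}{3} - 20668\right) - 21035 = - \frac{61999}{3} - 21035 = - \frac{125104}{3}$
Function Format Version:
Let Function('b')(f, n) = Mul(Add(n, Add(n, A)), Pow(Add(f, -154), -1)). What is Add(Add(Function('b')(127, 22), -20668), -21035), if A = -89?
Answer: Rational(-125104, 3) ≈ -41701.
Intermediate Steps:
Function('b')(f, n) = Mul(Pow(Add(-154, f), -1), Add(-89, Mul(2, n))) (Function('b')(f, n) = Mul(Add(n, Add(n, -89)), Pow(Add(f, -154), -1)) = Mul(Add(n, Add(-89, n)), Pow(Add(-154, f), -1)) = Mul(Add(-89, Mul(2, n)), Pow(Add(-154, f), -1)) = Mul(Pow(Add(-154, f), -1), Add(-89, Mul(2, n))))
Add(Add(Function('b')(127, 22), -20668), -21035) = Add(Add(Mul(Pow(Add(-154, 127), -1), Add(-89, Mul(2, 22))), -20668), -21035) = Add(Add(Mul(Pow(-27, -1), Add(-89, 44)), -20668), -21035) = Add(Add(Mul(Rational(-1, 27), -45), -20668), -21035) = Add(Add(Rational(5, 3), -20668), -21035) = Add(Rational(-61999, 3), -21035) = Rational(-125104, 3)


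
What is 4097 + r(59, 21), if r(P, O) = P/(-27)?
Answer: 110560/27 ≈ 4094.8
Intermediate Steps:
r(P, O) = -P/27 (r(P, O) = P*(-1/27) = -P/27)
4097 + r(59, 21) = 4097 - 1/27*59 = 4097 - 59/27 = 110560/27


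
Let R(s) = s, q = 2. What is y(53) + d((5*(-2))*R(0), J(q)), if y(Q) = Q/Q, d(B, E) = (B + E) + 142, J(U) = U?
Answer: 145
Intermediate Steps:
d(B, E) = 142 + B + E
y(Q) = 1
y(53) + d((5*(-2))*R(0), J(q)) = 1 + (142 + (5*(-2))*0 + 2) = 1 + (142 - 10*0 + 2) = 1 + (142 + 0 + 2) = 1 + 144 = 145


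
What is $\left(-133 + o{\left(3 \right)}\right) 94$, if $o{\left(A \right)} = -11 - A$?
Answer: $-13818$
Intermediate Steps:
$\left(-133 + o{\left(3 \right)}\right) 94 = \left(-133 - 14\right) 94 = \left(-147\right) 94 = -13818$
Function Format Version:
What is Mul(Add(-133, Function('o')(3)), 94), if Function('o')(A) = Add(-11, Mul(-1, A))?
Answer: -13818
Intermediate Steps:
Mul(Add(-133, Function('o')(3)), 94) = Mul(Add(-133, Add(-11, Mul(-1, 3))), 94) = Mul(Add(-133, Add(-11, -3)), 94) = Mul(Add(-133, -14), 94) = Mul(-147, 94) = -13818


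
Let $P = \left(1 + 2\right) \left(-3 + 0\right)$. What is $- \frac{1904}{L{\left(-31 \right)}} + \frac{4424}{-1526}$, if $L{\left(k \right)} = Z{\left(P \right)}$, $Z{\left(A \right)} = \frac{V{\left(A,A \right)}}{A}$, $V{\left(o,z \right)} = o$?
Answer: $- \frac{207852}{109} \approx -1906.9$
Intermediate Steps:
$P = -9$ ($P = 3 \left(-3\right) = -9$)
$Z{\left(A \right)} = 1$ ($Z{\left(A \right)} = \frac{A}{A} = 1$)
$L{\left(k \right)} = 1$
$- \frac{1904}{L{\left(-31 \right)}} + \frac{4424}{-1526} = - \frac{1904}{1} + \frac{4424}{-1526} = \left(-1904\right) 1 + 4424 \left(- \frac{1}{1526}\right) = -1904 - \frac{316}{109} = - \frac{207852}{109}$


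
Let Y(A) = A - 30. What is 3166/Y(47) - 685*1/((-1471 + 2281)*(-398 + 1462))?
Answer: 545714759/2930256 ≈ 186.23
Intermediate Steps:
Y(A) = -30 + A
3166/Y(47) - 685*1/((-1471 + 2281)*(-398 + 1462)) = 3166/(-30 + 47) - 685*1/((-1471 + 2281)*(-398 + 1462)) = 3166/17 - 685/(1064*810) = 3166*(1/17) - 685/861840 = 3166/17 - 685*1/861840 = 3166/17 - 137/172368 = 545714759/2930256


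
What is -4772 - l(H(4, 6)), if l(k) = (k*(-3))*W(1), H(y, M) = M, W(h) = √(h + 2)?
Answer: -4772 + 18*√3 ≈ -4740.8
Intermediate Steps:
W(h) = √(2 + h)
l(k) = -3*k*√3 (l(k) = (k*(-3))*√(2 + 1) = (-3*k)*√3 = -3*k*√3)
-4772 - l(H(4, 6)) = -4772 - (-3)*6*√3 = -4772 - (-18)*√3 = -4772 + 18*√3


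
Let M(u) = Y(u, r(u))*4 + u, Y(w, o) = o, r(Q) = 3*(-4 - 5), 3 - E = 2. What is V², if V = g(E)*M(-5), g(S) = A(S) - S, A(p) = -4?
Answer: 319225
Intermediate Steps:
E = 1 (E = 3 - 1*2 = 3 - 2 = 1)
r(Q) = -27 (r(Q) = 3*(-9) = -27)
g(S) = -4 - S
M(u) = -108 + u (M(u) = -27*4 + u = -108 + u)
V = 565 (V = (-4 - 1*1)*(-108 - 5) = (-4 - 1)*(-113) = -5*(-113) = 565)
V² = 565² = 319225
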